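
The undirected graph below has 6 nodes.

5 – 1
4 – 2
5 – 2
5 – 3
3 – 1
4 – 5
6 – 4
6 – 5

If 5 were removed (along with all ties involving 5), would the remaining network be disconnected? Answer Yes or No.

Removing 5 leaves {1 and 3} with no path to {2, 4, and 6}, so the network splits into 2 components. 5 is a cut vertex.

Yes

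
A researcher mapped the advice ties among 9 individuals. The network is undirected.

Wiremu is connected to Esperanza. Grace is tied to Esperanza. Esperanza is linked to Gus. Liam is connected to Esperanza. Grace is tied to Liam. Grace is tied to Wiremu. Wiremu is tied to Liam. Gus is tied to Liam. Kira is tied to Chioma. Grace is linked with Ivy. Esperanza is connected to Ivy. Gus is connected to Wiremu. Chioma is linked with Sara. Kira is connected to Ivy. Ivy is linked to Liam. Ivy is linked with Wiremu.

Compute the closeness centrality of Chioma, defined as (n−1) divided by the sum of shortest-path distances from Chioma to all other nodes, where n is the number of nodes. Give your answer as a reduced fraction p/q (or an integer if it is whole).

2/5

Distances from Chioma: Esperanza:3, Grace:3, Gus:4, Ivy:2, Kira:1, Liam:3, Sara:1, Wiremu:3. Sum = 20.
n = 9, so closeness = 8/20 = 2/5.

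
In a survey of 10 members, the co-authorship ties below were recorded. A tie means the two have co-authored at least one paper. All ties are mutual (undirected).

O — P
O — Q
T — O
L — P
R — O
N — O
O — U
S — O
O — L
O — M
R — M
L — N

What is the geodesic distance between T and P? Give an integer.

2

One shortest route is T – O – P, which uses 2 edges, and T and P are not directly tied, so nothing shorter exists. So d(T,P) = 2.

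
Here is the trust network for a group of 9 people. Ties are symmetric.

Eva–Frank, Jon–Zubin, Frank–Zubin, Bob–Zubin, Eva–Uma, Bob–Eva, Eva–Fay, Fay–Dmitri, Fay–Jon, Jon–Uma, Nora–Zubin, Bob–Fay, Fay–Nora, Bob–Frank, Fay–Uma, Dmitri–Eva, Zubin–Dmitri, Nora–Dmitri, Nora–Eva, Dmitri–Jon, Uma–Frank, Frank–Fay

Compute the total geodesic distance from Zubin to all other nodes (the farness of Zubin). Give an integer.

11

Distances from Zubin: Bob:1, Dmitri:1, Eva:2, Fay:2, Frank:1, Jon:1, Nora:1, Uma:2.
Sum = 1 + 1 + 2 + 2 + 1 + 1 + 1 + 2 = 11.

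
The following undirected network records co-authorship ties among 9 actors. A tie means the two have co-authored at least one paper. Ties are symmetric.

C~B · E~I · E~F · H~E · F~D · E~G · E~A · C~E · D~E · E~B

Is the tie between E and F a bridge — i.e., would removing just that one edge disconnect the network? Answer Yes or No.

Even without that edge, E still reaches F via E – D – F, so the network stays connected. Not a bridge.

No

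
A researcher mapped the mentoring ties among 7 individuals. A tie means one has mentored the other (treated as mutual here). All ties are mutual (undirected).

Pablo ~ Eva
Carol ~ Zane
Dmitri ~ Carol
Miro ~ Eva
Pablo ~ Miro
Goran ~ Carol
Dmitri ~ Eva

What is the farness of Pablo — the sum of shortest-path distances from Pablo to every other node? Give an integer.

15

Distances from Pablo: Carol:3, Dmitri:2, Eva:1, Goran:4, Miro:1, Zane:4.
Sum = 3 + 2 + 1 + 4 + 1 + 4 = 15.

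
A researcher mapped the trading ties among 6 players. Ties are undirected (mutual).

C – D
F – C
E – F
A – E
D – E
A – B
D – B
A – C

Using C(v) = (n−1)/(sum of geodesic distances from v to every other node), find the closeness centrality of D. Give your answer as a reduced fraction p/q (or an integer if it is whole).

Distances from D: A:2, B:1, C:1, E:1, F:2. Sum = 7.
n = 6, so closeness = 5/7.

5/7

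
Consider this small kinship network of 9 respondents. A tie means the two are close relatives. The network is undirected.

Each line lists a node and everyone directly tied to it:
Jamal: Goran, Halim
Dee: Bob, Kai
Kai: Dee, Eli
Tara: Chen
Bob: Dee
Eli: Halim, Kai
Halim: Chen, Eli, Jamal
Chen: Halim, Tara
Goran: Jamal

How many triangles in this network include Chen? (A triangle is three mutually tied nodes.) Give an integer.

0

Chen's neighbors are Halim and Tara, but none of them are tied to each other, so no triangle contains Chen.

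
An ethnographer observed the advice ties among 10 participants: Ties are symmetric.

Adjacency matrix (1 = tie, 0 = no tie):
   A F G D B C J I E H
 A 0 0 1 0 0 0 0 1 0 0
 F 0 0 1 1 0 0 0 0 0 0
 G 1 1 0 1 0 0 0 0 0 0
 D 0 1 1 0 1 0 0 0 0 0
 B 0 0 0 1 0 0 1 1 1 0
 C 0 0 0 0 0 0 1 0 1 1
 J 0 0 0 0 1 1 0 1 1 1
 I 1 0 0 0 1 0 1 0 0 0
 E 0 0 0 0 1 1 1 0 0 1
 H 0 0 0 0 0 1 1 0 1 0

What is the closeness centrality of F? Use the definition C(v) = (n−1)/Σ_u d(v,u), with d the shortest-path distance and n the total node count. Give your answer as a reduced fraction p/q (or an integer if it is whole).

Distances from F: A:2, B:2, C:4, D:1, E:3, G:1, H:4, I:3, J:3. Sum = 23.
n = 10, so closeness = 9/23.

9/23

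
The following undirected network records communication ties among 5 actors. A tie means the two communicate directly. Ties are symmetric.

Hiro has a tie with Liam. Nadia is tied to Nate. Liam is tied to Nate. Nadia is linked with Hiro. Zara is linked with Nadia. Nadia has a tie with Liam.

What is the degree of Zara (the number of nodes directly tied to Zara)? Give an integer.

Zara is directly tied to Nadia. That is 1 neighbor, so the degree of Zara is 1.

1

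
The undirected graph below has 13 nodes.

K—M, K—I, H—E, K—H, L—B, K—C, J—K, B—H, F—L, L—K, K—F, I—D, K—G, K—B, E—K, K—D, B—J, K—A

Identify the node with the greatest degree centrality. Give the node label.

K

Degrees — A:1, B:4, C:1, D:2, E:2, F:2, G:1, H:3, I:2, J:2, K:12, L:3, M:1.
The maximum is 12, attained only by K.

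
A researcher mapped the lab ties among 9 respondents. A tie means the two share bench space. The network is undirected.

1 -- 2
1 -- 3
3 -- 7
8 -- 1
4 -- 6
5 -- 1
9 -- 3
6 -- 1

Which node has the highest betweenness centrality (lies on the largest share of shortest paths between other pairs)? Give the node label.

1

Unnormalized betweenness of each node: 1:24, 2:0, 3:13, 4:0, 5:0, 6:7, 7:0, 8:0, 9:0.
1 has the largest value, 24, making it the main broker — the node through which the most shortest paths run.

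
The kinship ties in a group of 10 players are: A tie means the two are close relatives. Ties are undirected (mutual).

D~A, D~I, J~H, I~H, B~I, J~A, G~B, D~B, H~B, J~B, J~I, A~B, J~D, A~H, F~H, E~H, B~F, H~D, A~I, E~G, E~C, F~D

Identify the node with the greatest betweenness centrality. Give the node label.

H

Unnormalized betweenness of each node: A:0, B:13/2, C:0, D:1, E:17/2, F:0, G:1, H:12, I:0, J:0.
H has the largest value, 12, making it the main broker — the node through which the most shortest paths run.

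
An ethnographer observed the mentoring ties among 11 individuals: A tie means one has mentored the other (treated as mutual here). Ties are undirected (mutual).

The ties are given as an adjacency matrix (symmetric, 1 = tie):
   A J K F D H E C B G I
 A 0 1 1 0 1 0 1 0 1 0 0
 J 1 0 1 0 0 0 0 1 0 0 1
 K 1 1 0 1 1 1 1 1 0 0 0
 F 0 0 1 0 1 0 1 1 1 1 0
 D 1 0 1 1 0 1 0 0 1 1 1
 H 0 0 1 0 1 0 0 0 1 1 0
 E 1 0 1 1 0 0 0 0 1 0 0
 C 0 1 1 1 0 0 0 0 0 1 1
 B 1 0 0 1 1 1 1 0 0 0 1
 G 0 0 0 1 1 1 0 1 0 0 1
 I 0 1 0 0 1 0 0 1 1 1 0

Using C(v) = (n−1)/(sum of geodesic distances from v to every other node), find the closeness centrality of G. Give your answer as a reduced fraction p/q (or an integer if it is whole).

Distances from G: A:2, B:2, C:1, D:1, E:2, F:1, H:1, I:1, J:2, K:2. Sum = 15.
n = 11, so closeness = 10/15 = 2/3.

2/3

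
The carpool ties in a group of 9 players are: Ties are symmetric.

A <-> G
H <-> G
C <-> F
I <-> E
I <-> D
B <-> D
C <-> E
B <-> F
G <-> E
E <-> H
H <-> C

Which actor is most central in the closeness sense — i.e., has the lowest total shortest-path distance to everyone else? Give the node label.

E

Farness (sum of distances to all others) for each node — A:24, B:21, C:15, D:19, E:13, F:18, G:17, H:15, I:16.
The smallest farness is 13, for E, so E has the highest closeness.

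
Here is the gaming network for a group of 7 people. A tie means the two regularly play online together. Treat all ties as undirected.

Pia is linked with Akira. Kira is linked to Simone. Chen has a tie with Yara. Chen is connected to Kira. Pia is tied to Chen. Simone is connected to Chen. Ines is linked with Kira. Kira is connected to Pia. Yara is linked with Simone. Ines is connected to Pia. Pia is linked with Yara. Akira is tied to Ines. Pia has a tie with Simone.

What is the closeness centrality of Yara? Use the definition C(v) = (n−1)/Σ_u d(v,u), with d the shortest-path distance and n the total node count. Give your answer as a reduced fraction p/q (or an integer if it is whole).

Distances from Yara: Akira:2, Chen:1, Ines:2, Kira:2, Pia:1, Simone:1. Sum = 9.
n = 7, so closeness = 6/9 = 2/3.

2/3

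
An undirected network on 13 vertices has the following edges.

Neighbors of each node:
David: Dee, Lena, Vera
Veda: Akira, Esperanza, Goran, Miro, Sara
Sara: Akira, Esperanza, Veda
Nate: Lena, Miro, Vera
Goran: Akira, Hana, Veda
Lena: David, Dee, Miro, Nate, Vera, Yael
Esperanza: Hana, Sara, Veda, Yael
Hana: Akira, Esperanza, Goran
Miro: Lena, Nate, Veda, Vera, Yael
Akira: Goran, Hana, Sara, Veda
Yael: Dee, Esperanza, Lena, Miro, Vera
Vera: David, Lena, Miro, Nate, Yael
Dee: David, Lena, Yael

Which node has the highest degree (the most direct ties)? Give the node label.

Lena

Degrees — Akira:4, David:3, Dee:3, Esperanza:4, Goran:3, Hana:3, Lena:6, Miro:5, Nate:3, Sara:3, Veda:5, Vera:5, Yael:5.
The maximum is 6, attained only by Lena.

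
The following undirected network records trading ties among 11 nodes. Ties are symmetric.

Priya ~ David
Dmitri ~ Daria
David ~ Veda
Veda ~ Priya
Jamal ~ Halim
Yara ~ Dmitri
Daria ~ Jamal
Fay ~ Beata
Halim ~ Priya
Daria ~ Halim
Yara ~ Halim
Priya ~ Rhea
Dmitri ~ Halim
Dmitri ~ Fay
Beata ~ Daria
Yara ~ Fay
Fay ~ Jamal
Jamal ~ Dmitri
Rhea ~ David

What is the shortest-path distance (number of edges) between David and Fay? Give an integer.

4

One shortest route is David – Priya – Halim – Yara – Fay, which uses 4 edges, and at distance 3 from David we only reach {Daria, Dmitri, Jamal, Yara}, which does not include Fay. So d(David,Fay) = 4.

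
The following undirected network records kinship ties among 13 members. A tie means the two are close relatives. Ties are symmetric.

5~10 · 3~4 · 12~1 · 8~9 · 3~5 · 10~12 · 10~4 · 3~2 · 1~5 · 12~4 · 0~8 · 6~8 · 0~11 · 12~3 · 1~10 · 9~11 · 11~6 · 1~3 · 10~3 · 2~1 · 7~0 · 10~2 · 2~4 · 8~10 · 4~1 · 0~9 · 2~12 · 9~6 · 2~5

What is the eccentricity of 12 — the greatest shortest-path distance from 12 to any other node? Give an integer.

4

Distances from 12: 0:3, 1:1, 2:1, 3:1, 4:1, 5:2, 6:3, 7:4, 8:2, 9:3, 10:1, 11:4.
The largest is 4 (to 7 and 11), so the eccentricity of 12 is 4.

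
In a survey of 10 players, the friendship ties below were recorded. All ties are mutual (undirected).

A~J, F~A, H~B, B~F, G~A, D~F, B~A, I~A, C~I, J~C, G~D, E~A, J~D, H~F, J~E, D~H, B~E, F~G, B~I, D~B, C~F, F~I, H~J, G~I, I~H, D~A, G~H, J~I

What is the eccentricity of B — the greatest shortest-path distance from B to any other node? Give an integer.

Distances from B: A:1, C:2, D:1, E:1, F:1, G:2, H:1, I:1, J:2.
The largest is 2 (to J, G, and C), so the eccentricity of B is 2.

2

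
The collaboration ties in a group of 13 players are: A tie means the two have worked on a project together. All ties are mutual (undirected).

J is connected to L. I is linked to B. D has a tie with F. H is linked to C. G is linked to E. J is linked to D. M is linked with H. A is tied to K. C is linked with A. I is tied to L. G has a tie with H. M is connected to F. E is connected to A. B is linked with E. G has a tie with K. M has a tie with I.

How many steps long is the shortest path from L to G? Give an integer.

4

One shortest route is L – I – B – E – G, which uses 4 edges, and at distance 3 from L we only reach {E, F, H}, which does not include G. So d(L,G) = 4.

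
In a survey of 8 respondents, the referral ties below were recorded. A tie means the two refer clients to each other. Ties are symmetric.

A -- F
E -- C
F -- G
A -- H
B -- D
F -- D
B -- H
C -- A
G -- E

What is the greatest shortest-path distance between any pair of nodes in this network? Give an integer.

4

Eccentricity of each node (its greatest distance to any other): A:2, B:4, C:3, D:3, E:4, F:2, G:3, H:3.
The maximum eccentricity is 4, realized for instance by the pair E–B via E – G – F – D – B. So the diameter is 4.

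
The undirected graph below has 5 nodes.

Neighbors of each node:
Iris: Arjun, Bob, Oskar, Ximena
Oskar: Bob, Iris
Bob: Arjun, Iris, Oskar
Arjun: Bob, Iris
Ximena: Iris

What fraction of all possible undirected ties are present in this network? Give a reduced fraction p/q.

3/5

There are 6 edges and 5 nodes, so the maximum possible is C(5,2) = 10.
Density = 6/10 = 3/5.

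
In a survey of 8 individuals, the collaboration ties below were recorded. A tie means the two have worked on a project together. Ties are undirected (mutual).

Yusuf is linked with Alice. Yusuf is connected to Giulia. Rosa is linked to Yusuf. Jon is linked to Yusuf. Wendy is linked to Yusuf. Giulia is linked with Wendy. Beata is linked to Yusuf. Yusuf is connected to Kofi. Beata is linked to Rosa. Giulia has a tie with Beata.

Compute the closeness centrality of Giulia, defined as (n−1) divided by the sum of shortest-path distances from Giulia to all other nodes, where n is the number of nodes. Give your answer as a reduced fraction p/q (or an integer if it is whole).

Distances from Giulia: Alice:2, Beata:1, Jon:2, Kofi:2, Rosa:2, Wendy:1, Yusuf:1. Sum = 11.
n = 8, so closeness = 7/11.

7/11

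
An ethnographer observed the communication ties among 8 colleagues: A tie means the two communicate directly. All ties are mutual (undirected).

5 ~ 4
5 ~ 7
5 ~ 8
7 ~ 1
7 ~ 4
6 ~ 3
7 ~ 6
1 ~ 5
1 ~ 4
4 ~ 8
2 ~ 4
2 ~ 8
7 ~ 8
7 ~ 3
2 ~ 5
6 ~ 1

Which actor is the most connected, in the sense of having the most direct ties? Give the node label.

Degrees — 1:4, 2:3, 3:2, 4:5, 5:5, 6:3, 7:6, 8:4.
The maximum is 6, attained only by 7.

7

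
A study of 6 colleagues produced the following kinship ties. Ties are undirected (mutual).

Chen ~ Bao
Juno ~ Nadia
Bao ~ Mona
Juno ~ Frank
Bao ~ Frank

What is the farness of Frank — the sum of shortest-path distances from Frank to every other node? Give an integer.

8

Distances from Frank: Bao:1, Chen:2, Juno:1, Mona:2, Nadia:2.
Sum = 1 + 2 + 1 + 2 + 2 = 8.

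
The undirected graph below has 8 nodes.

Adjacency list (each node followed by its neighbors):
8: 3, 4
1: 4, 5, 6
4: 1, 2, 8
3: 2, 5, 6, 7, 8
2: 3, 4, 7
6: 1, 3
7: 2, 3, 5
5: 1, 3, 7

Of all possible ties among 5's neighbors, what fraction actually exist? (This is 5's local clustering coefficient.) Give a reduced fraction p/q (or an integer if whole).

1/3

5's neighbors: 1, 3, and 7 (k = 3).
Possible neighbor pairs: C(3,2) = 3. Edges among them: 3–7 → e = 1.
Clustering(5) = 1/3.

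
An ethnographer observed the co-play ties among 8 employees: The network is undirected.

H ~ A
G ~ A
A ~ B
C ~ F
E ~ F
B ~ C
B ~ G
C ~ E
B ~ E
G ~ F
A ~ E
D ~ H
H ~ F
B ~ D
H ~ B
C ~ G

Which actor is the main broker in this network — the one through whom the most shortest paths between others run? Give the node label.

Unnormalized betweenness of each node: A:11/12, B:21/4, C:1/2, D:0, E:11/12, F:17/12, G:11/12, H:25/12.
B has the largest value, 21/4, making it the main broker — the node through which the most shortest paths run.

B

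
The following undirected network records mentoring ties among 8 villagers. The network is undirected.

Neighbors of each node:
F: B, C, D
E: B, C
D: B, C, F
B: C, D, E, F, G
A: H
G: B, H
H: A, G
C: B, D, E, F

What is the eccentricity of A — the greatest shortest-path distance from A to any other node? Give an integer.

4

Distances from A: B:3, C:4, D:4, E:4, F:4, G:2, H:1.
The largest is 4 (to C, E, F, and D), so the eccentricity of A is 4.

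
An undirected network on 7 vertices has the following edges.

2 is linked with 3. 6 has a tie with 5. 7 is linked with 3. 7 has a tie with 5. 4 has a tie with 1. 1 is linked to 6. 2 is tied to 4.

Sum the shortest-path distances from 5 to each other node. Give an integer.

Distances from 5: 1:2, 2:3, 3:2, 4:3, 6:1, 7:1.
Sum = 2 + 3 + 2 + 3 + 1 + 1 = 12.

12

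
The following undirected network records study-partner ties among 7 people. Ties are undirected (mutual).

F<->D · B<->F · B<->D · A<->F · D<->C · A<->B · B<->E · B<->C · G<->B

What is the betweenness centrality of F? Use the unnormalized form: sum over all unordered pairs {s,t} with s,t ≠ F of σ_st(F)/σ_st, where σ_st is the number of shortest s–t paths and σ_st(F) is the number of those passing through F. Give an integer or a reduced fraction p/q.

Pairs whose geodesics pass through F — D–A: 1/2.
All other pairs contribute 0.
Summing the contributions gives betweenness(F) = 1/2.

1/2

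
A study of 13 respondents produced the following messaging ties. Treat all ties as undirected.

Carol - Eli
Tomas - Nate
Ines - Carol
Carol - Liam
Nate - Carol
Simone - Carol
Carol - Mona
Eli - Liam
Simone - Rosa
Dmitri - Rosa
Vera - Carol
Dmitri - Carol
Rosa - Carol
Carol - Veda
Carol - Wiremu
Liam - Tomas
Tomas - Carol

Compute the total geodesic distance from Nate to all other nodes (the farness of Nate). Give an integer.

22

Distances from Nate: Carol:1, Dmitri:2, Eli:2, Ines:2, Liam:2, Mona:2, Rosa:2, Simone:2, Tomas:1, Veda:2, Vera:2, Wiremu:2.
Sum = 1 + 2 + 2 + 2 + 2 + 2 + 2 + 2 + 1 + 2 + 2 + 2 = 22.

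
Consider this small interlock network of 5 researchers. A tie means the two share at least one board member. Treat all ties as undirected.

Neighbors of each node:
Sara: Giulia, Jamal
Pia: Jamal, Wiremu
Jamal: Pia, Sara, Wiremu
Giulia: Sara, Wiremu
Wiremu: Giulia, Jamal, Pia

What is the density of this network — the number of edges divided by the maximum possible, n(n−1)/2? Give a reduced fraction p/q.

3/5

There are 6 edges and 5 nodes, so the maximum possible is C(5,2) = 10.
Density = 6/10 = 3/5.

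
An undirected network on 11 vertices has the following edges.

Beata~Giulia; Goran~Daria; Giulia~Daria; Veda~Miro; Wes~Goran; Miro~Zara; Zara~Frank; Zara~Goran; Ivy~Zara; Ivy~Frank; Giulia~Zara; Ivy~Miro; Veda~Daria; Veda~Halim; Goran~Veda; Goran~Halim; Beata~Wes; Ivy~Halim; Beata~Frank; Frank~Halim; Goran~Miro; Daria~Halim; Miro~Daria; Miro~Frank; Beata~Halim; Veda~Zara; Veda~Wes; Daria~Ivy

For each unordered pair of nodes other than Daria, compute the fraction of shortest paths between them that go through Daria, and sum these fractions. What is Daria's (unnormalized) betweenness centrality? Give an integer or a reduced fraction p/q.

17/5

Pairs whose geodesics pass through Daria — Veda–Ivy: 1/4; Veda–Giulia: 1/2; Miro–Halim: 1/5; Miro–Giulia: 1/2; Halim–Giulia: 1/2; Ivy–Giulia: 1/2; Ivy–Goran: 1/4; Ivy–Wes: 2/10; Giulia–Goran: 1/2.
All other pairs contribute 0.
Summing the contributions gives betweenness(Daria) = 17/5.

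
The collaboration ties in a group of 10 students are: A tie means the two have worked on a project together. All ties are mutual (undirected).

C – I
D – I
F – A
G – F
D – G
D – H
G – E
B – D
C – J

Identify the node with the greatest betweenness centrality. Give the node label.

D

Unnormalized betweenness of each node: A:0, B:0, C:8, D:27, E:0, F:8, G:20, H:0, I:14, J:0.
D has the largest value, 27, making it the main broker — the node through which the most shortest paths run.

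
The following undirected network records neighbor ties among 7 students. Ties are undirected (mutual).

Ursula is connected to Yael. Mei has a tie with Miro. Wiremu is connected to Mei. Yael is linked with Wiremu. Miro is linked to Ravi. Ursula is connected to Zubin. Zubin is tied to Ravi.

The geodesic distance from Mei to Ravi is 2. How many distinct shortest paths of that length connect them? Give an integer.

The shortest distance is 2, and the only length-2 path is Mei–Miro–Ravi. So there is exactly 1 shortest path.

1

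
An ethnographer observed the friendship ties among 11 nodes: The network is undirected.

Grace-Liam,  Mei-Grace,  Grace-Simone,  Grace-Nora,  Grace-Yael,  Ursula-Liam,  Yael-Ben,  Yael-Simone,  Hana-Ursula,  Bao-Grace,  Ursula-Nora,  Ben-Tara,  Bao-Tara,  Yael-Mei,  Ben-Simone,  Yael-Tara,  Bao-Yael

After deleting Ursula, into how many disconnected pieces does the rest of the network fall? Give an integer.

2

Without Ursula, the remaining ties split the others into: {Bao, Ben, Grace, Liam, Mei, Nora, Simone, Tara, Yael}; {Hana}.
That's 2 separate components.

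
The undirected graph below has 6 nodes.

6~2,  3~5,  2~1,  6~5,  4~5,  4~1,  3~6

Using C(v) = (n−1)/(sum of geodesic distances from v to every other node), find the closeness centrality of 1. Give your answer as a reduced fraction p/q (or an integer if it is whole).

5/9

Distances from 1: 2:1, 3:3, 4:1, 5:2, 6:2. Sum = 9.
n = 6, so closeness = 5/9.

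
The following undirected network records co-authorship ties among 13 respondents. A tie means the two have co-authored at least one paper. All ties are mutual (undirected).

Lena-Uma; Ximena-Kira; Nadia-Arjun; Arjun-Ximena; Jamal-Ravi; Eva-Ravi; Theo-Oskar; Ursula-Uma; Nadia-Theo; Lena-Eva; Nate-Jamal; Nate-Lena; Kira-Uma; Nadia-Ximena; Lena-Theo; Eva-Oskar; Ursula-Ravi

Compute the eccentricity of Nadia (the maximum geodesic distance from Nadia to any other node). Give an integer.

4

Distances from Nadia: Arjun:1, Eva:3, Jamal:4, Kira:2, Lena:2, Nate:3, Oskar:2, Ravi:4, Theo:1, Uma:3, Ursula:4, Ximena:1.
The largest is 4 (to Ravi, Ursula, and Jamal), so the eccentricity of Nadia is 4.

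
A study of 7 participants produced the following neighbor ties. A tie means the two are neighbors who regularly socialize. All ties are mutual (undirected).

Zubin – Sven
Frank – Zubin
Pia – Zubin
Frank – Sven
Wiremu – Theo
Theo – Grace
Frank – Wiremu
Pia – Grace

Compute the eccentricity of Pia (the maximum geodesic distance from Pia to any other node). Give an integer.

Distances from Pia: Frank:2, Grace:1, Sven:2, Theo:2, Wiremu:3, Zubin:1.
The largest is 3 (to Wiremu), so the eccentricity of Pia is 3.

3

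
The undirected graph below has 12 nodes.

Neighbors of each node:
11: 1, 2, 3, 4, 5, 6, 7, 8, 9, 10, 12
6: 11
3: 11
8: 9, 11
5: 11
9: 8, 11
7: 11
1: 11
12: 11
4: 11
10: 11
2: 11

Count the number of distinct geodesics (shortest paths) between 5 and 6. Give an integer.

The shortest distance is 2, and the only length-2 path is 5–11–6. So there is exactly 1 shortest path.

1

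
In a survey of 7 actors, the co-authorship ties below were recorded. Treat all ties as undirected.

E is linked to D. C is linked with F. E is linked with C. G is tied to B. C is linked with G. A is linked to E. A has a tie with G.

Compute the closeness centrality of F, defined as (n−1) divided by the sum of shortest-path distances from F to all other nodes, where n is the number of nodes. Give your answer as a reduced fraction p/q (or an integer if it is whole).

Distances from F: A:3, B:3, C:1, D:3, E:2, G:2. Sum = 14.
n = 7, so closeness = 6/14 = 3/7.

3/7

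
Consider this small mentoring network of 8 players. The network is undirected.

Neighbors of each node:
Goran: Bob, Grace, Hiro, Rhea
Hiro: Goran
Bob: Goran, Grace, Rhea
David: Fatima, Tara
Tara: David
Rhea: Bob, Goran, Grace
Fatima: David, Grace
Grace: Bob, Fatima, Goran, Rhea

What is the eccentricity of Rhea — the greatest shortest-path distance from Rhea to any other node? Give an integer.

4

Distances from Rhea: Bob:1, David:3, Fatima:2, Goran:1, Grace:1, Hiro:2, Tara:4.
The largest is 4 (to Tara), so the eccentricity of Rhea is 4.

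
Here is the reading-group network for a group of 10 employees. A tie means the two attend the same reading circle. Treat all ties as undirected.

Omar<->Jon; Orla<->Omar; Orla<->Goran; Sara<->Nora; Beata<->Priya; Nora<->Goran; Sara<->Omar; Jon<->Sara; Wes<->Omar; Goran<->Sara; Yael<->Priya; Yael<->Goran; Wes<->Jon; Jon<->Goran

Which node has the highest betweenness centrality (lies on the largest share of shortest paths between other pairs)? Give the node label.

Unnormalized betweenness of each node: Beata:0, Goran:125/6, Jon:13/2, Nora:0, Omar:17/6, Orla:4/3, Priya:8, Sara:7/2, Wes:0, Yael:14.
Goran has the largest value, 125/6, making it the main broker — the node through which the most shortest paths run.

Goran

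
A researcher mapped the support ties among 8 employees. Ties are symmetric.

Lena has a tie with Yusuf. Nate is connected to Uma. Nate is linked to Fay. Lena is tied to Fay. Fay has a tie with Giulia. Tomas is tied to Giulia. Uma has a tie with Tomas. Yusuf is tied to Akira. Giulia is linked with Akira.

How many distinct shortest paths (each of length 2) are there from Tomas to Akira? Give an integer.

The shortest distance is 2, and the only length-2 path is Tomas–Giulia–Akira. So there is exactly 1 shortest path.

1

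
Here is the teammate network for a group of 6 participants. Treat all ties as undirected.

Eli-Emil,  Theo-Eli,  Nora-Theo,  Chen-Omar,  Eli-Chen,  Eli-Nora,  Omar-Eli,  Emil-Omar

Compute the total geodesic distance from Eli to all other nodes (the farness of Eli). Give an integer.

5

Distances from Eli: Chen:1, Emil:1, Nora:1, Omar:1, Theo:1.
Sum = 1 + 1 + 1 + 1 + 1 = 5.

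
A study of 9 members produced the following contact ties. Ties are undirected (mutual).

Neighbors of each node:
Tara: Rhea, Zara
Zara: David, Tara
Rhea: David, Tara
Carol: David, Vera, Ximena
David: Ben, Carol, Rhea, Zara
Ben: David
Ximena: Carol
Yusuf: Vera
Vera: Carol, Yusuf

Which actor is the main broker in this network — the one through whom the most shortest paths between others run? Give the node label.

Unnormalized betweenness of each node: Ben:0, Carol:17, David:39/2, Rhea:3, Tara:1/2, Vera:7, Ximena:0, Yusuf:0, Zara:3.
David has the largest value, 39/2, making it the main broker — the node through which the most shortest paths run.

David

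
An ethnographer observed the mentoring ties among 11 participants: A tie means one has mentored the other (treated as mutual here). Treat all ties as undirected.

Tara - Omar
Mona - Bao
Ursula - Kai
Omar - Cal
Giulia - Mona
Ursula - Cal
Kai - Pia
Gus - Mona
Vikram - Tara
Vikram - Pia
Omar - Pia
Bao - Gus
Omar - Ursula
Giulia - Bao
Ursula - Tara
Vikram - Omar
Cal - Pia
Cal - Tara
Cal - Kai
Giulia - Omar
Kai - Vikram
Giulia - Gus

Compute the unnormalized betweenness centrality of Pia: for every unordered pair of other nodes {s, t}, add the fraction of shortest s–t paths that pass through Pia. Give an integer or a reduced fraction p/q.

Pairs whose geodesics pass through Pia — Bao–Kai: 1/4; Mona–Kai: 1/4; Gus–Kai: 1/4; Giulia–Kai: 1/4; Kai–Omar: 1/4; Cal–Vikram: 1/4.
All other pairs contribute 0.
Summing the contributions gives betweenness(Pia) = 3/2.

3/2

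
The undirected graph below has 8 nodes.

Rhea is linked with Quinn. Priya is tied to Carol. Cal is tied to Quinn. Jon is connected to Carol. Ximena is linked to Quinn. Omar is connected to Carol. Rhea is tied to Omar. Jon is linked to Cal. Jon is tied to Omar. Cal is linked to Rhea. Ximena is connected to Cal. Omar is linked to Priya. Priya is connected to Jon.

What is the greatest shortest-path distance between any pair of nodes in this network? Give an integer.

3

Eccentricity of each node (its greatest distance to any other): Cal:2, Carol:3, Jon:2, Omar:3, Priya:3, Quinn:3, Rhea:2, Ximena:3.
The maximum eccentricity is 3, realized for instance by the pair Omar–Ximena via Omar – Jon – Cal – Ximena. So the diameter is 3.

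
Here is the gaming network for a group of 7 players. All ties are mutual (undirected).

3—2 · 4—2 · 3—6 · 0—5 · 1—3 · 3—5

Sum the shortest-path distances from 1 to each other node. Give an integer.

13

Distances from 1: 0:3, 2:2, 3:1, 4:3, 5:2, 6:2.
Sum = 3 + 2 + 1 + 3 + 2 + 2 = 13.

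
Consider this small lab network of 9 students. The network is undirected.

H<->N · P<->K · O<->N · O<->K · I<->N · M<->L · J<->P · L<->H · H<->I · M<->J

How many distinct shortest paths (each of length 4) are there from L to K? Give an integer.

The shortest distance is 4. The length-4 paths are: L–M–J–P–K; L–H–N–O–K.
That gives 2 distinct shortest paths.

2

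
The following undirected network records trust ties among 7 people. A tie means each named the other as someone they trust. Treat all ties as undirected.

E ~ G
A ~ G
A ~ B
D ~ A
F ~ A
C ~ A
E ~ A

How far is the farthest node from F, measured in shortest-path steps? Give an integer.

2

Distances from F: A:1, B:2, C:2, D:2, E:2, G:2.
The largest is 2 (to C, B, G, E, and D), so the eccentricity of F is 2.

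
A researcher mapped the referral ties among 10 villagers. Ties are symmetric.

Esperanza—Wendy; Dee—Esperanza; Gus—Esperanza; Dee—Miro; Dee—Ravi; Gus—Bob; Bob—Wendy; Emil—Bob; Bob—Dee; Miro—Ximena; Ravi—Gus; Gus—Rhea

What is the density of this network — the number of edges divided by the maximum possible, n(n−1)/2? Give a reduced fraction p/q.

There are 12 edges and 10 nodes, so the maximum possible is C(10,2) = 45.
Density = 12/45 = 4/15.

4/15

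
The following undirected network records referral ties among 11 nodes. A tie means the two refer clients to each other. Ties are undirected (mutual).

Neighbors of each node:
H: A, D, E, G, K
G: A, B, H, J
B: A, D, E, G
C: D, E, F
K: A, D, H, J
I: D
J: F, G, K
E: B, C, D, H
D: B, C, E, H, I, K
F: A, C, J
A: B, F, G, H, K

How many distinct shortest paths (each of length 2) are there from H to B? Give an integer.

The shortest distance is 2. The length-2 paths are: H–D–B; H–E–B; H–A–B; H–G–B.
That gives 4 distinct shortest paths.

4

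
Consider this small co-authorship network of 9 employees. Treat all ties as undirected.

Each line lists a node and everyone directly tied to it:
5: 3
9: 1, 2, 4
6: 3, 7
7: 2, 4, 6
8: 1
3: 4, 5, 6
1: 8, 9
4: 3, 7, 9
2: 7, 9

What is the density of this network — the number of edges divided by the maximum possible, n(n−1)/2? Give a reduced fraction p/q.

There are 10 edges and 9 nodes, so the maximum possible is C(9,2) = 36.
Density = 10/36 = 5/18.

5/18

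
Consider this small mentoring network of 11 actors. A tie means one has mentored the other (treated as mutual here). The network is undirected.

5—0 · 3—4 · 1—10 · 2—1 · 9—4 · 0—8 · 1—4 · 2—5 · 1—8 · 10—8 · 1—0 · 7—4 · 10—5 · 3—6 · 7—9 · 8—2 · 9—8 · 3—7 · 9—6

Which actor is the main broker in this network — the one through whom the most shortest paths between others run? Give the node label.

8

Unnormalized betweenness of each node: 0:7/3, 1:47/4, 2:7/3, 3:4/3, 4:10, 5:1, 6:7/12, 7:7/12, 8:71/6, 9:131/12, 10:7/3.
8 has the largest value, 71/6, making it the main broker — the node through which the most shortest paths run.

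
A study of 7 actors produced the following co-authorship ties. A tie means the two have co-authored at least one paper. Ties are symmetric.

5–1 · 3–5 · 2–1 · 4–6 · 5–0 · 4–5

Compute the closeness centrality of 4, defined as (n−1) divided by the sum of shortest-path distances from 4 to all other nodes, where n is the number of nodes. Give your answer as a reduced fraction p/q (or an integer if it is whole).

6/11

Distances from 4: 0:2, 1:2, 2:3, 3:2, 5:1, 6:1. Sum = 11.
n = 7, so closeness = 6/11.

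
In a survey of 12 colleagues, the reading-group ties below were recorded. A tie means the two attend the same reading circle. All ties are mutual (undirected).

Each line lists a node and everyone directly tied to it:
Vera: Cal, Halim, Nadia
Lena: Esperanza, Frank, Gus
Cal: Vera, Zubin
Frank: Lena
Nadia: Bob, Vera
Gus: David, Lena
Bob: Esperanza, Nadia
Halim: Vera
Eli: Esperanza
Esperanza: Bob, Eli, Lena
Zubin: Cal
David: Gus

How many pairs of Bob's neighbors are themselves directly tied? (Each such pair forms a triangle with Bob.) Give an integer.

Bob's neighbors are Esperanza and Nadia, but none of them are tied to each other, so no triangle contains Bob.

0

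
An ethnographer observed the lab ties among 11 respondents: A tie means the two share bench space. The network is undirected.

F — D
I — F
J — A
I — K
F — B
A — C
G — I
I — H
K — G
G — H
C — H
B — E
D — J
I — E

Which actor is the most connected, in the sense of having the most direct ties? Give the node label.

Degrees — A:2, B:2, C:2, D:2, E:2, F:3, G:3, H:3, I:5, J:2, K:2.
The maximum is 5, attained only by I.

I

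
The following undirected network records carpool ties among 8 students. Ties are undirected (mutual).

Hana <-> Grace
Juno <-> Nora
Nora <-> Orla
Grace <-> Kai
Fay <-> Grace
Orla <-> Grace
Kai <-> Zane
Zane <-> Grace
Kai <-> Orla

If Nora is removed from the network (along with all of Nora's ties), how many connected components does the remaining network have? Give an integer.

Without Nora, the remaining ties split the others into: {Fay, Grace, Hana, Kai, Orla, Zane}; {Juno}.
That's 2 separate components.

2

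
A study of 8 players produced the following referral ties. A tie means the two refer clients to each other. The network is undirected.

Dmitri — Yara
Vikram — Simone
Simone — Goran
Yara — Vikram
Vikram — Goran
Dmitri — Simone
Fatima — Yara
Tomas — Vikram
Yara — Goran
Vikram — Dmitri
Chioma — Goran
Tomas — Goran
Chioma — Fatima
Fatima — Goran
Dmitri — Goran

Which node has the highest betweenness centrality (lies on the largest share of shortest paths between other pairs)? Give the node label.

Unnormalized betweenness of each node: Chioma:0, Dmitri:1/3, Fatima:1/2, Goran:28/3, Simone:0, Tomas:0, Vikram:11/6, Yara:1.
Goran has the largest value, 28/3, making it the main broker — the node through which the most shortest paths run.

Goran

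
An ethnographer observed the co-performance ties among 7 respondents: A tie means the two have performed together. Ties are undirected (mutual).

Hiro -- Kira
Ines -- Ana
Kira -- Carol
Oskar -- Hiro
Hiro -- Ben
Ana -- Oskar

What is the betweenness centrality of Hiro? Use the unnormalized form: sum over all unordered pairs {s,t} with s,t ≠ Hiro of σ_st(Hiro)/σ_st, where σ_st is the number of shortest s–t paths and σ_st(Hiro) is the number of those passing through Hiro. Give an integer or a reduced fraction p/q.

11

Pairs whose geodesics pass through Hiro — Oskar–Carol: 1; Oskar–Kira: 1; Oskar–Ben: 1; Carol–Ana: 1; Carol–Ben: 1; Carol–Ines: 1; Kira–Ana: 1; Kira–Ben: 1; Kira–Ines: 1; Ana–Ben: 1; Ben–Ines: 1.
All other pairs contribute 0.
Summing the contributions gives betweenness(Hiro) = 11.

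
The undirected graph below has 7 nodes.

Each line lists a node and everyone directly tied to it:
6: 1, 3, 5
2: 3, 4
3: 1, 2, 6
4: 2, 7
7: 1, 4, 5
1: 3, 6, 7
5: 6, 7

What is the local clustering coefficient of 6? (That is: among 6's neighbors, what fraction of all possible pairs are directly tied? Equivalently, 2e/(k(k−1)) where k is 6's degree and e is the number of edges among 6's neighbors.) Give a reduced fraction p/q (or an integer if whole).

6's neighbors: 1, 3, and 5 (k = 3).
Possible neighbor pairs: C(3,2) = 3. Edges among them: 1–3 → e = 1.
Clustering(6) = 1/3.

1/3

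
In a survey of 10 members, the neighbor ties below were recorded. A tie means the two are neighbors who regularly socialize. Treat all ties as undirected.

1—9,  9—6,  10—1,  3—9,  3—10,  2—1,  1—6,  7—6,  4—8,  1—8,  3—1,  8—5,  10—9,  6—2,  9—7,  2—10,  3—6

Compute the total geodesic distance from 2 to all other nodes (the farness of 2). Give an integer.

17

Distances from 2: 1:1, 3:2, 4:3, 5:3, 6:1, 7:2, 8:2, 9:2, 10:1.
Sum = 1 + 2 + 3 + 3 + 1 + 2 + 2 + 2 + 1 = 17.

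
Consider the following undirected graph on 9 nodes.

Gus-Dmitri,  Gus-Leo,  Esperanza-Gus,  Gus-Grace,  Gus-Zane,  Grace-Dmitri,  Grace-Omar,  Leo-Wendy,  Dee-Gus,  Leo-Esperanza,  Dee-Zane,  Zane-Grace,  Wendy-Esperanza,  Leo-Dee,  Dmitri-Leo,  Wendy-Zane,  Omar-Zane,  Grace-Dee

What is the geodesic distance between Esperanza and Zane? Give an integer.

One shortest route is Esperanza – Wendy – Zane, which uses 2 edges, and Esperanza and Zane are not directly tied, so nothing shorter exists. So d(Esperanza,Zane) = 2.

2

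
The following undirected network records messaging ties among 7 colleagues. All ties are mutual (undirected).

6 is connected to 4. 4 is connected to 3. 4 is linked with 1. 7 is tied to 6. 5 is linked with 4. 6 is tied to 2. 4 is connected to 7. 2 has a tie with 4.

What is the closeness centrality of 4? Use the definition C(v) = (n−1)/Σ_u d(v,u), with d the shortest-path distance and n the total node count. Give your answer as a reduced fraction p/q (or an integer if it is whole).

Distances from 4: 1:1, 2:1, 3:1, 5:1, 6:1, 7:1. Sum = 6.
n = 7, so closeness = 6/6 = 1.

1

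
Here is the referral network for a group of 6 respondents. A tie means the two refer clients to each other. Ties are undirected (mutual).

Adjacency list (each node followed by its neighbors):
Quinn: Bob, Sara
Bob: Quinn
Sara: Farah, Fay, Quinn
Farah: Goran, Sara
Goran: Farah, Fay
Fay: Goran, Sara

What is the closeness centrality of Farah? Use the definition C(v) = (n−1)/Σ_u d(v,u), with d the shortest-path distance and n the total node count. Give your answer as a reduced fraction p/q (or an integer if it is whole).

Distances from Farah: Bob:3, Fay:2, Goran:1, Quinn:2, Sara:1. Sum = 9.
n = 6, so closeness = 5/9.

5/9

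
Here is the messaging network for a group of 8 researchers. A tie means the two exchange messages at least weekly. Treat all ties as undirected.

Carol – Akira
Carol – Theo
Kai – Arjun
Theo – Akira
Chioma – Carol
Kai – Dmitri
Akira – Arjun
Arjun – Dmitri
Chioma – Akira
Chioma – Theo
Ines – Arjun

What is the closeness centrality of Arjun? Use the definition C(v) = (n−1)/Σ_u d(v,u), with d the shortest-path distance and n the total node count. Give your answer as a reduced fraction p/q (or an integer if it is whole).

7/10

Distances from Arjun: Akira:1, Carol:2, Chioma:2, Dmitri:1, Ines:1, Kai:1, Theo:2. Sum = 10.
n = 8, so closeness = 7/10.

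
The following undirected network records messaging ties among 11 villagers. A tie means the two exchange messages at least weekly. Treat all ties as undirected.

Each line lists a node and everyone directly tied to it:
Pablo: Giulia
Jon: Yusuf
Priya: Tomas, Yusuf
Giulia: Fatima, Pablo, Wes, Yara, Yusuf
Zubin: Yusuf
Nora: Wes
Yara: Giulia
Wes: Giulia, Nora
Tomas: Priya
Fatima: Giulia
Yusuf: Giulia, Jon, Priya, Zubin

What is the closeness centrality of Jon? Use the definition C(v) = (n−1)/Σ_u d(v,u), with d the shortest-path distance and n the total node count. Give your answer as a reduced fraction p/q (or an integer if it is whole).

5/13

Distances from Jon: Fatima:3, Giulia:2, Nora:4, Pablo:3, Priya:2, Tomas:3, Wes:3, Yara:3, Yusuf:1, Zubin:2. Sum = 26.
n = 11, so closeness = 10/26 = 5/13.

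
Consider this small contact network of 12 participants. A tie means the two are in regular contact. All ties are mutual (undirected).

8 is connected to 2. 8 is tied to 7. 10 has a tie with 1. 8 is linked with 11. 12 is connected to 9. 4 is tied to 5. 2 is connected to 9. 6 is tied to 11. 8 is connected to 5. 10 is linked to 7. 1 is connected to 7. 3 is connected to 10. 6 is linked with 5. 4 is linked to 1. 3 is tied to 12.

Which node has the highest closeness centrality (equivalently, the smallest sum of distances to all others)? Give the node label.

8

Farness (sum of distances to all others) for each node — 1:25, 2:25, 3:30, 4:27, 5:25, 6:33, 7:22, 8:20, 9:30, 10:25, 11:28, 12:32.
The smallest farness is 20, for 8, so 8 has the highest closeness.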